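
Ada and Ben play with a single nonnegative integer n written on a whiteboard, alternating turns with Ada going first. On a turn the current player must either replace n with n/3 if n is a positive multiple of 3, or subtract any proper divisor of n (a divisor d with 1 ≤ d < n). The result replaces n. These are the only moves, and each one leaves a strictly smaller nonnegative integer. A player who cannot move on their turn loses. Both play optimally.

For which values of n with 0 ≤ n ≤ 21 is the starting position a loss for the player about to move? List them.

0, 1, 4, 7, 9, 11, 13, 15, 17, 19

Use the standard recursion: the mover loses at a terminal position; elsewhere, the mover wins exactly when some move hands the opponent an L position.
n=0: no move → L
n=1: no move → L
n=2: reaches L-position 1 → W
n=3: reaches L-position 1 → W
n=4: only reaches 2(W), 3(W), all W → L
n=5: reaches L-position 4 → W
n=6: reaches L-position 4 → W
n=7: only reaches 6(W), which is W → L
n=8: reaches L-position 4 → W
n=9: only reaches 3(W), 6(W), 8(W), all W → L
n=10: reaches L-position 9 → W
n=11: only reaches 10(W), which is W → L
n=12: reaches L-position 4 → W
n=13: only reaches 12(W), which is W → L
n=14: reaches L-position 7 → W
n=15: only reaches 5(W), 10(W), 12(W), 14(W), all W → L
n=16: reaches L-position 15 → W
n=17: only reaches 16(W), which is W → L
n=18: reaches L-position 9 → W
n=19: only reaches 18(W), which is W → L
n=20: reaches L-position 15 → W
n=21: reaches L-position 7 → W
The losing starting values of n are exactly the entries labelled L in this table (10 of them).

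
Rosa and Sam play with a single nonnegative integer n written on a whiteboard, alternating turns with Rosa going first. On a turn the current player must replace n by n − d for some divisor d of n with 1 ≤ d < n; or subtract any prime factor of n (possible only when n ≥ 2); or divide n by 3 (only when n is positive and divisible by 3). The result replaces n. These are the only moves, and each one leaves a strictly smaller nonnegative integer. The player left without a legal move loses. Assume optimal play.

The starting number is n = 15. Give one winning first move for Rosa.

Move to 14.

Build the W/L table. Terminal = L. A non-terminal position is W if it has a move to some L; otherwise it is L.
n=0: no move → L
n=1: no move → L
n=2: reaches L-position 0 → W
n=3: reaches L-position 0 → W
n=4: only reaches 2(W), 3(W), all W → L
n=5: reaches L-position 0 → W
n=6: reaches L-position 4 → W
n=7: reaches L-position 0 → W
n=8: reaches L-position 4 → W
n=9: only reaches 3(W), 6(W), 8(W), all W → L
n=10: reaches L-position 9 → W
n=11: reaches L-position 0 → W
n=12: reaches L-position 4 → W
n=13: reaches L-position 0 → W
n=14: only reaches 7(W), 12(W), 13(W), all W → L
n=15: reaches L-position 14 → W
From 15, the L positions reachable in one move are: 14.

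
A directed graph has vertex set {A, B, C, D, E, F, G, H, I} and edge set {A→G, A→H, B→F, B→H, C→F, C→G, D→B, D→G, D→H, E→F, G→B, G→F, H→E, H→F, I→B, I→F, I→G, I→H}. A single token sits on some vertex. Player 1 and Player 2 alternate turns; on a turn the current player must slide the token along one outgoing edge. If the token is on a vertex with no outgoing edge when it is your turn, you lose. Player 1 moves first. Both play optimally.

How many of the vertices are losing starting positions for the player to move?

Classify positions by backward induction: terminal positions (no move available) are L. From any other position, the mover wins iff some move reaches an L.
Every edge goes from a vertex to one that appears earlier in the order F, E, H, B, G, I, C, A, D, so processing vertices in that order labels each vertex after all of its successors.
F: no outgoing edge → L
E: can move to F, which is L ⇒ W
H: can move to F, which is L ⇒ W
B: can move to F, which is L ⇒ W
G: can move to F, which is L ⇒ W
I: can move to F, which is L ⇒ W
C: can move to F, which is L ⇒ W
A: moves to G(W), H(W); every one is W ⇒ L
D: moves to G(W), B(W), H(W); every one is W ⇒ L
The L vertices are A, D, F; that is 3 in all.

3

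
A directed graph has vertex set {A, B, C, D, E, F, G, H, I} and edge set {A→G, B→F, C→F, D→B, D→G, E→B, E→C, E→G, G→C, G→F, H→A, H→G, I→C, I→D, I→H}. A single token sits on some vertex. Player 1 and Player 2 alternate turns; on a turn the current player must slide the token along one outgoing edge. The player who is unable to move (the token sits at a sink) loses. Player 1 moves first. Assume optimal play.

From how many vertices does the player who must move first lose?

4

Build the W/L table. Terminal = L. A non-terminal position is W if it has a move to some L; otherwise it is L.
Every edge goes from a vertex to one that appears earlier in the order F, C, G, B, A, E, H, D, I, so processing vertices in that order labels each vertex after all of its successors.
F: no outgoing edge → L
C: →F(L), so W
G: →F(L), so W
B: →F(L), so W
A: →G(W) only, which is W, so L
E: →B(W), G(W), C(W) — all W, so L
H: →A(L), so W
D: →B(W), G(W) — all W, so L
I: →D(L), so W
The L vertices are A, D, E, F; that is 4 in all.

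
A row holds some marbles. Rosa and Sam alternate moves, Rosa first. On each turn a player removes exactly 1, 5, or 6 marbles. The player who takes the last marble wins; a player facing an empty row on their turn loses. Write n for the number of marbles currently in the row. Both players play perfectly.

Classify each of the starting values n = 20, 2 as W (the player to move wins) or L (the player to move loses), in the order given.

Compute win/loss labels from the base case upward. A position with no move is L. Any other position is W if it can reach an L in one move, else L.
n=0: no move → L
n=1: reaches L-position 0 → W
n=2: only reaches 1(W), which is W → L
n=3: reaches L-position 2 → W
n=4: only reaches 3(W), which is W → L
n=5: reaches L-position 4 → W
n=6: reaches L-position 0 → W
n=7: reaches L-position 2 → W
n=8: reaches L-position 2 → W
n=9: reaches L-position 4 → W
n=10: reaches L-position 4 → W
n=11: only reaches 10(W), 6(W), 5(W), all W → L
n=12: reaches L-position 11 → W
n=13: only reaches 12(W), 8(W), 7(W), all W → L
n=14: reaches L-position 13 → W
n=15: only reaches 14(W), 10(W), 9(W), all W → L
n=16: reaches L-position 15 → W
n=17: reaches L-position 11 → W
n=18: reaches L-position 13 → W
n=19: reaches L-position 13 → W
n=20: reaches L-position 15 → W

20: W, 2: L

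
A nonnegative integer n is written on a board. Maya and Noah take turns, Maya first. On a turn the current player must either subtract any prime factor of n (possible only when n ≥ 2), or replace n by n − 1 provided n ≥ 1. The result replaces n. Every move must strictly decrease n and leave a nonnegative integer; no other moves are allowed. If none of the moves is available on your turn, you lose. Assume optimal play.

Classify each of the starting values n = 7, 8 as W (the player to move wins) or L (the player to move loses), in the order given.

Positions with no move are L. A position that does have a move is losing for the player to move precisely when every available move leads to a winning position for the opponent. Fill in the labels:
n=0: no move → L
n=1: reaches L-position 0 → W
n=2: reaches L-position 0 → W
n=3: reaches L-position 0 → W
n=4: only reaches 2(W), 3(W), all W → L
n=5: reaches L-position 0 → W
n=6: reaches L-position 4 → W
n=7: reaches L-position 0 → W
n=8: only reaches 6(W), 7(W), all W → L

7: W, 8: L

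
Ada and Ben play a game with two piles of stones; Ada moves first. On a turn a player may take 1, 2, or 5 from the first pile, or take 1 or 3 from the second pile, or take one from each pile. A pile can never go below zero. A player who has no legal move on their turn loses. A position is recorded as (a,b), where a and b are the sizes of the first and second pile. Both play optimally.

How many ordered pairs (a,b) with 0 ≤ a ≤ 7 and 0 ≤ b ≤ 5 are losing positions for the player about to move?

Build the W/L table. Terminal = L. A non-terminal position is W if it has a move to some L; otherwise it is L.
Every move lowers a or b (never raises either), so fill the grid row by row in increasing a, and left to right within a row: each cell's successors are then already labelled.
      b=0  b=1  b=2  b=3  b=4  b=5
a=0:    L    W    L    W    L    W
a=1:    W    W    W    W    W    W
a=2:    W    L    W    L    W    L
a=3:    L    W    W    W    W    W
a=4:    W    W    L    W    L    W
a=5:    W    L    W    W    W    W
a=6:    L    W    W    W    W    L
a=7:    W    W    L    W    L    W
Cells with no legal move (terminal, hence L): (0,0).
The remaining L cells, each justified by listing all of its moves:
(0,2): the only move is to (0,1)(W), a W ⇒ L
(0,4): moves to (0,3)(W), (0,1)(W); every one is W ⇒ L
(2,1): moves to (1,1)(W), (0,1)(W), (2,0)(W), (1,0)(W); every one is W ⇒ L
(2,3): moves to (1,3)(W), (0,3)(W), (2,2)(W), (2,0)(W), (1,2)(W); every one is W ⇒ L
(2,5): moves to (1,5)(W), (0,5)(W), (2,4)(W), (2,2)(W), (1,4)(W); every one is W ⇒ L
(3,0): moves to (2,0)(W), (1,0)(W); every one is W ⇒ L
(4,2): moves to (3,2)(W), (2,2)(W), (4,1)(W), (3,1)(W); every one is W ⇒ L
(4,4): moves to (3,4)(W), (2,4)(W), (4,3)(W), (4,1)(W), (3,3)(W); every one is W ⇒ L
(5,1): moves to (4,1)(W), (3,1)(W), (0,1)(W), (5,0)(W), (4,0)(W); every one is W ⇒ L
(6,0): moves to (5,0)(W), (4,0)(W), (1,0)(W); every one is W ⇒ L
(6,5): moves to (5,5)(W), (4,5)(W), (1,5)(W), (6,4)(W), (6,2)(W), (5,4)(W); every one is W ⇒ L
(7,2): moves to (6,2)(W), (5,2)(W), (2,2)(W), (7,1)(W), (6,1)(W); every one is W ⇒ L
(7,4): moves to (6,4)(W), (5,4)(W), (2,4)(W), (7,3)(W), (7,1)(W), (6,3)(W); every one is W ⇒ L
Every other cell has at least one move into one of the L cells above, so it is W.
L cells per row: a=0: 3, a=1: 0, a=2: 3, a=3: 1, a=4: 2, a=5: 1, a=6: 2, a=7: 2; total 14.

14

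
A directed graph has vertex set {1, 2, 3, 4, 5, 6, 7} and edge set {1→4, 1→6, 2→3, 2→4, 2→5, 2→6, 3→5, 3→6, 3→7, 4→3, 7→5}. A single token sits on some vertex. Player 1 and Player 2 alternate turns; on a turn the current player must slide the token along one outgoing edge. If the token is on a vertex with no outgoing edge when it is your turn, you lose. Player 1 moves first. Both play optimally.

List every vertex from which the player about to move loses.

Use the standard recursion: the mover loses at a terminal position; elsewhere, the mover wins exactly when some move hands the opponent an L position.
Every edge goes from a vertex to one that appears earlier in the order 6, 5, 7, 3, 4, 1, 2, so processing vertices in that order labels each vertex after all of its successors.
6: no outgoing edge → L
5: no outgoing edge → L
7: reaches L-position 5 → W
3: reaches L-position 5 → W
4: only reaches 3(W), which is W → L
1: reaches L-position 4 → W
2: reaches L-position 4 → W
Reading off the rows marked L gives the requested list; there are 3 such vertices.

4, 5, 6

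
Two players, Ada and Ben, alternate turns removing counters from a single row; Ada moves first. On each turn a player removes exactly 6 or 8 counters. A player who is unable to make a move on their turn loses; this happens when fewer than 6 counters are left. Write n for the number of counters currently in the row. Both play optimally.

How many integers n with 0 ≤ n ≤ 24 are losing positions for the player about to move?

Classify positions by backward induction: terminal positions (no move available) are L. From any other position, the mover wins iff some move reaches an L.
n=0: no move → L
n=1: no move → L
n=2: no move → L
n=3: no move → L
n=4: no move → L
n=5: no move → L
n=6: reaches L-position 0 → W
n=7: reaches L-position 1 → W
n=8: reaches L-position 2 → W
n=9: reaches L-position 3 → W
n=10: reaches L-position 4 → W
n=11: reaches L-position 5 → W
n=12: reaches L-position 4 → W
n=13: reaches L-position 5 → W
n=14: only reaches 8(W), 6(W), all W → L
n=15: only reaches 9(W), 7(W), all W → L
n=16: only reaches 10(W), 8(W), all W → L
n=17: only reaches 11(W), 9(W), all W → L
n=18: only reaches 12(W), 10(W), all W → L
n=19: only reaches 13(W), 11(W), all W → L
n=20: reaches L-position 14 → W
n=21: reaches L-position 15 → W
n=22: reaches L-position 16 → W
n=23: reaches L-position 17 → W
n=24: reaches L-position 18 → W
L entries with 0 ≤ n ≤ 24: n = 0, 1, 2, 3, 4, 5, 14, 15, 16, 17, 18, 19; that makes 12.

12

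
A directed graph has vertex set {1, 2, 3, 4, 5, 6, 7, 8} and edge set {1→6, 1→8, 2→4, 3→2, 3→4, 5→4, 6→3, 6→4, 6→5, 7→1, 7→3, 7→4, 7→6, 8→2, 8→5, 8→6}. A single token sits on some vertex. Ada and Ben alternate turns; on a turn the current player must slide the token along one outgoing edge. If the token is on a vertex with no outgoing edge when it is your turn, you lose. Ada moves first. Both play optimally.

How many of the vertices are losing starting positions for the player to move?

2

Work bottom-up. With no move the player to move loses. Otherwise the position is W if at least one move leads to an L position for the opponent, and L if every move leads to a W.
Every edge goes from a vertex to one that appears earlier in the order 4, 2, 3, 5, 6, 8, 1, 7, so processing vertices in that order labels each vertex after all of its successors.
4: no outgoing edge → L
2: can move to 4, which is L ⇒ W
3: can move to 4, which is L ⇒ W
5: can move to 4, which is L ⇒ W
6: can move to 4, which is L ⇒ W
8: moves to 6(W), 5(W), 2(W); every one is W ⇒ L
1: can move to 8, which is L ⇒ W
7: can move to 4, which is L ⇒ W
The L vertices are 4, 8; that is 2 in all.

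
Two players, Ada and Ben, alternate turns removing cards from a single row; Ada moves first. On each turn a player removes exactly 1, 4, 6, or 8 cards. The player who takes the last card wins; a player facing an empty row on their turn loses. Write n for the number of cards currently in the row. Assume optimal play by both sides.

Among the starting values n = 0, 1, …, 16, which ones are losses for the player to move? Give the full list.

Build the W/L table. Terminal = L. A non-terminal position is W if it has a move to some L; otherwise it is L.
n=0: no move → L
n=1: can move to 0, which is L ⇒ W
n=2: the only move is to 1(W), a W ⇒ L
n=3: can move to 2, which is L ⇒ W
n=4: can move to 0, which is L ⇒ W
n=5: moves to 4(W), 1(W); every one is W ⇒ L
n=6: can move to 5, which is L ⇒ W
n=7: moves to 6(W), 3(W), 1(W); every one is W ⇒ L
n=8: can move to 7, which is L ⇒ W
n=9: can move to 5, which is L ⇒ W
n=10: can move to 2, which is L ⇒ W
n=11: can move to 7, which is L ⇒ W
n=12: moves to 11(W), 8(W), 6(W), 4(W); every one is W ⇒ L
n=13: can move to 12, which is L ⇒ W
n=14: moves to 13(W), 10(W), 8(W), 6(W); every one is W ⇒ L
n=15: can move to 14, which is L ⇒ W
n=16: can move to 12, which is L ⇒ W
Reading off the rows marked L gives the requested list; there are 6 such values of n.

0, 2, 5, 7, 12, 14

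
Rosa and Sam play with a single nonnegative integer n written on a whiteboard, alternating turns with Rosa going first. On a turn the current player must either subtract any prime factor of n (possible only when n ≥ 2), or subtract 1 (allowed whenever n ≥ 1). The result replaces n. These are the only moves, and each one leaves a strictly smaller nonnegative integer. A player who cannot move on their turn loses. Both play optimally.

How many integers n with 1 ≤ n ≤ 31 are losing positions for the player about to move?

Compute win/loss labels from the base case upward. A position with no move is L. Any other position is W if it can reach an L in one move, else L.
n=0: no move → L
n=1: →0(L), so W
n=2: →0(L), so W
n=3: →0(L), so W
n=4: →2(W), 3(W) — all W, so L
n=5: →0(L), so W
n=6: →4(L), so W
n=7: →0(L), so W
n=8: →6(W), 7(W) — all W, so L
n=9: →8(L), so W
n=10: →8(L), so W
n=11: →0(L), so W
n=12: →9(W), 10(W), 11(W) — all W, so L
n=13: →0(L), so W
n=14: →12(L), so W
n=15: →12(L), so W
n=16: →14(W), 15(W) — all W, so L
n=17: →0(L), so W
n=18: →16(L), so W
n=19: →0(L), so W
n=20: →15(W), 18(W), 19(W) — all W, so L
n=21: →20(L), so W
n=22: →20(L), so W
n=23: →0(L), so W
n=24: →21(W), 22(W), 23(W) — all W, so L
n=25: →20(L), so W
n=26: →24(L), so W
n=27: →24(L), so W
n=28: →21(W), 26(W), 27(W) — all W, so L
n=29: →0(L), so W
n=30: →28(L), so W
n=31: →0(L), so W
L entries with 1 ≤ n ≤ 31 (n=0 is outside the asked range and is not counted): n = 4, 8, 12, 16, 20, 24, 28; that makes 7.

7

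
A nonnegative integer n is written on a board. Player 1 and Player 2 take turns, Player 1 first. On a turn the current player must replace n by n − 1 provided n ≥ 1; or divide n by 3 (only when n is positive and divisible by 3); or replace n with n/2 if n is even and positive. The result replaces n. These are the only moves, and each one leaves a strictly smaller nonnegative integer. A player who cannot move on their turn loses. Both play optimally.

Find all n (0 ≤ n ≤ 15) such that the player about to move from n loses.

0, 2, 5, 7, 9, 11, 13

Compute win/loss labels from the base case upward. A position with no move is L. Any other position is W if it can reach an L in one move, else L.
n=0: no move → L
n=1: reaches L-position 0 → W
n=2: only reaches 1(W), which is W → L
n=3: reaches L-position 2 → W
n=4: reaches L-position 2 → W
n=5: only reaches 4(W), which is W → L
n=6: reaches L-position 2 → W
n=7: only reaches 6(W), which is W → L
n=8: reaches L-position 7 → W
n=9: only reaches 3(W), 8(W), all W → L
n=10: reaches L-position 5 → W
n=11: only reaches 10(W), which is W → L
n=12: reaches L-position 11 → W
n=13: only reaches 12(W), which is W → L
n=14: reaches L-position 7 → W
n=15: reaches L-position 5 → W
The losing starting values of n are exactly the entries labelled L in this table (7 of them).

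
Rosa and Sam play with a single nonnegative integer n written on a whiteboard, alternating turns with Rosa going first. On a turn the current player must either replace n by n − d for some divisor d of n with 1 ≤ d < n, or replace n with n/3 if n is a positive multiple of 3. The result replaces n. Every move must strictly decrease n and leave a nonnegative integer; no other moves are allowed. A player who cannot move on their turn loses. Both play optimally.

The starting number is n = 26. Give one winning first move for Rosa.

Move to 13.

Label each position W (a win for the player to move) or L (a loss). A position with no legal move is L; any other position is W exactly when some move reaches an L, and L when every move reaches a W.
n=0: no move → L
n=1: no move → L
n=2: W (go to 1, an L position)
n=3: W (go to 1, an L position)
n=4: L (options 2(W), 3(W) are all W)
n=5: W (go to 4, an L position)
n=6: W (go to 4, an L position)
n=7: L (sole option 6(W) is W)
n=8: W (go to 4, an L position)
n=9: L (options 3(W), 6(W), 8(W) are all W)
n=10: W (go to 9, an L position)
n=11: L (sole option 10(W) is W)
n=12: W (go to 4, an L position)
n=13: L (sole option 12(W) is W)
n=14: W (go to 7, an L position)
n=15: L (options 5(W), 10(W), 12(W), 14(W) are all W)
n=16: W (go to 15, an L position)
n=17: L (sole option 16(W) is W)
n=18: W (go to 9, an L position)
n=19: L (sole option 18(W) is W)
n=20: W (go to 15, an L position)
n=21: W (go to 7, an L position)
n=22: W (go to 11, an L position)
n=23: L (sole option 22(W) is W)
n=24: W (go to 23, an L position)
n=25: L (options 20(W), 24(W) are all W)
n=26: W (go to 13, an L position)
From 26, the L positions reachable in one move are: 13, 25. Any move reaching one of these is winning.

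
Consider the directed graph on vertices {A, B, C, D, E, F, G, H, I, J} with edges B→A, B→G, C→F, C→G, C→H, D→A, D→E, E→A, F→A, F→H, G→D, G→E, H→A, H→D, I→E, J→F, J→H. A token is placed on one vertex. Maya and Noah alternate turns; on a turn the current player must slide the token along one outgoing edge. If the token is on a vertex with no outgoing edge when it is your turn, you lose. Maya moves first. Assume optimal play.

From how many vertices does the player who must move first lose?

4

Compute win/loss labels from the base case upward. A position with no move is L. Any other position is W if it can reach an L in one move, else L.
Every edge goes from a vertex to one that appears earlier in the order A, E, D, G, H, F, J, I, C, B, so processing vertices in that order labels each vertex after all of its successors.
A: no outgoing edge → L
E: W (go to A, an L position)
D: W (go to A, an L position)
G: L (options D(W), E(W) are all W)
H: W (go to A, an L position)
F: W (go to A, an L position)
J: L (options F(W), H(W) are all W)
I: L (sole option E(W) is W)
C: W (go to G, an L position)
B: W (go to G, an L position)
The L vertices are A, G, I, J; that is 4 in all.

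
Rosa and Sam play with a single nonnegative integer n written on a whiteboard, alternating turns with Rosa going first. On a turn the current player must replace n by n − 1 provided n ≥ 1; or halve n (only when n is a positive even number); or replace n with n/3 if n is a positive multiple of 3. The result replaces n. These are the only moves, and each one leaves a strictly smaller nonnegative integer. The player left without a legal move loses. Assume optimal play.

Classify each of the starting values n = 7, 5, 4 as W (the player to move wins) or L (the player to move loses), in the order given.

7: L, 5: L, 4: W

Label each position W (a win for the player to move) or L (a loss). A position with no legal move is L; any other position is W exactly when some move reaches an L, and L when every move reaches a W.
n=0: no move → L
n=1: can move to 0, which is L ⇒ W
n=2: the only move is to 1(W), a W ⇒ L
n=3: can move to 2, which is L ⇒ W
n=4: can move to 2, which is L ⇒ W
n=5: the only move is to 4(W), a W ⇒ L
n=6: can move to 2, which is L ⇒ W
n=7: the only move is to 6(W), a W ⇒ L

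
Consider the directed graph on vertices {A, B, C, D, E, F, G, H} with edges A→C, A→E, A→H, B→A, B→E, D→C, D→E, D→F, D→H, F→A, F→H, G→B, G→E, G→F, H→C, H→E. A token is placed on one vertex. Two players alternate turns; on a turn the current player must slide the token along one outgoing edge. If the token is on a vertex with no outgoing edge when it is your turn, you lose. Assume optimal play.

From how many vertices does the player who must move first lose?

Work bottom-up. With no move the player to move loses. Otherwise the position is W if at least one move leads to an L position for the opponent, and L if every move leads to a W.
Every edge goes from a vertex to one that appears earlier in the order E, C, H, A, F, D, B, G, so processing vertices in that order labels each vertex after all of its successors.
E: no outgoing edge → L
C: no outgoing edge → L
H: can move to C, which is L ⇒ W
A: can move to C, which is L ⇒ W
F: moves to A(W), H(W); every one is W ⇒ L
D: can move to F, which is L ⇒ W
B: can move to E, which is L ⇒ W
G: can move to F, which is L ⇒ W
The L vertices are C, E, F; that is 3 in all.

3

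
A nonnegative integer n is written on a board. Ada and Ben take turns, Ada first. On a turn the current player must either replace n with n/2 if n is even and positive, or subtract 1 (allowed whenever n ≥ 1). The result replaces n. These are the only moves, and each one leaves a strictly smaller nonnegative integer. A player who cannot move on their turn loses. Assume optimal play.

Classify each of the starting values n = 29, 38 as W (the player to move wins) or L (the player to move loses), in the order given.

29: L, 38: W

Classify positions by backward induction: terminal positions (no move available) are L. From any other position, the mover wins iff some move reaches an L.
n=0: no move → L
n=1: →0(L), so W
n=2: →1(W) only, which is W, so L
n=3: →2(L), so W
n=4: →2(L), so W
n=5: →4(W) only, which is W, so L
n=6: →5(L), so W
n=7: →6(W) only, which is W, so L
n=8: →7(L), so W
n=9: →8(W) only, which is W, so L
n=10: →5(L), so W
n=11: →10(W) only, which is W, so L
n=12: →11(L), so W
n=13: →12(W) only, which is W, so L
n=14: →7(L), so W
n=15: →14(W) only, which is W, so L
n=16: →15(L), so W
n=17: →16(W) only, which is W, so L
n=18: →9(L), so W
n=19: →18(W) only, which is W, so L
n=20: →19(L), so W
n=21: →20(W) only, which is W, so L
n=22: →11(L), so W
n=23: →22(W) only, which is W, so L
n=24: →23(L), so W
n=25: →24(W) only, which is W, so L
n=26: →13(L), so W
n=27: →26(W) only, which is W, so L
n=28: →27(L), so W
n=29: →28(W) only, which is W, so L
n=30: →15(L), so W
n=31: →30(W) only, which is W, so L
n=32: →31(L), so W
n=33: →32(W) only, which is W, so L
n=34: →17(L), so W
n=35: →34(W) only, which is W, so L
n=36: →35(L), so W
n=37: →36(W) only, which is W, so L
n=38: →19(L), so W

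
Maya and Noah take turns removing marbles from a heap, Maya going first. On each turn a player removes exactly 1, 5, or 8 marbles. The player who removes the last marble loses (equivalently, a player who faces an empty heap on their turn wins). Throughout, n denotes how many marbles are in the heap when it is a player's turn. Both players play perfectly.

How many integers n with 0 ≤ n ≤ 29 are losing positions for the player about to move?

Label each position W (a win for the player to move) or L (a loss). A position with no legal move is W; any other position is W exactly when some move reaches an L, and L when every move reaches a W.
n=0: no move; the opponent has just taken the last marble and therefore loses → W
n=1: only reaches 0(W), which is W → L
n=2: reaches L-position 1 → W
n=3: only reaches 2(W), which is W → L
n=4: reaches L-position 3 → W
n=5: only reaches 4(W), 0(W), all W → L
n=6: reaches L-position 5 → W
n=7: only reaches 6(W), 2(W), all W → L
n=8: reaches L-position 7 → W
n=9: reaches L-position 1 → W
n=10: reaches L-position 5 → W
n=11: reaches L-position 3 → W
n=12: reaches L-position 7 → W
n=13: reaches L-position 5 → W
n=14: only reaches 13(W), 9(W), 6(W), all W → L
n=15: reaches L-position 14 → W
n=16: only reaches 15(W), 11(W), 8(W), all W → L
n=17: reaches L-position 16 → W
n=18: only reaches 17(W), 13(W), 10(W), all W → L
n=19: reaches L-position 18 → W
n=20: only reaches 19(W), 15(W), 12(W), all W → L
n=21: reaches L-position 20 → W
n=22: reaches L-position 14 → W
n=23: reaches L-position 18 → W
n=24: reaches L-position 16 → W
n=25: reaches L-position 20 → W
n=26: reaches L-position 18 → W
n=27: only reaches 26(W), 22(W), 19(W), all W → L
n=28: reaches L-position 27 → W
n=29: only reaches 28(W), 24(W), 21(W), all W → L
L entries with 0 ≤ n ≤ 29: n = 1, 3, 5, 7, 14, 16, 18, 20, 27, 29; that makes 10.

10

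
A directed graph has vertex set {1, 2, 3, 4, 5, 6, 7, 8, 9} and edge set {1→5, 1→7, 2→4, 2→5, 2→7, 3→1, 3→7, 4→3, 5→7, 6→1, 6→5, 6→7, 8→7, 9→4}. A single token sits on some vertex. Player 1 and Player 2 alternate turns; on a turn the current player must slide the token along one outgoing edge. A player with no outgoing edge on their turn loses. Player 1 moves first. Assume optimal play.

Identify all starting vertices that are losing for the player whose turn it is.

4, 7

Label each position W (a win for the player to move) or L (a loss). A position with no legal move is L; any other position is W exactly when some move reaches an L, and L when every move reaches a W.
Every edge goes from a vertex to one that appears earlier in the order 7, 5, 1, 6, 3, 4, 8, 9, 2, so processing vertices in that order labels each vertex after all of its successors.
7: no outgoing edge → L
5: →7(L), so W
1: →7(L), so W
6: →7(L), so W
3: →7(L), so W
4: →3(W) only, which is W, so L
8: →7(L), so W
9: →4(L), so W
2: →4(L), so W
The losing starting vertices are exactly the entries labelled L in this table (2 of them).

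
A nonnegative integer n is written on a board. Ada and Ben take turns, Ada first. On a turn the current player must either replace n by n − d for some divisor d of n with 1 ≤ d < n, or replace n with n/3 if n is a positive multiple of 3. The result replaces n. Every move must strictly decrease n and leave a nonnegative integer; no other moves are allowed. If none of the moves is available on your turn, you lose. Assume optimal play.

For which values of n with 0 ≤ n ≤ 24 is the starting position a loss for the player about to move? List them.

Work bottom-up. With no move the player to move loses. Otherwise the position is W if at least one move leads to an L position for the opponent, and L if every move leads to a W.
n=0: no move → L
n=1: no move → L
n=2: →1(L), so W
n=3: →1(L), so W
n=4: →2(W), 3(W) — all W, so L
n=5: →4(L), so W
n=6: →4(L), so W
n=7: →6(W) only, which is W, so L
n=8: →4(L), so W
n=9: →3(W), 6(W), 8(W) — all W, so L
n=10: →9(L), so W
n=11: →10(W) only, which is W, so L
n=12: →4(L), so W
n=13: →12(W) only, which is W, so L
n=14: →7(L), so W
n=15: →5(W), 10(W), 12(W), 14(W) — all W, so L
n=16: →15(L), so W
n=17: →16(W) only, which is W, so L
n=18: →9(L), so W
n=19: →18(W) only, which is W, so L
n=20: →15(L), so W
n=21: →7(L), so W
n=22: →11(L), so W
n=23: →22(W) only, which is W, so L
n=24: →23(L), so W
Reading off the rows marked L gives the requested list; there are 11 such values of n.

0, 1, 4, 7, 9, 11, 13, 15, 17, 19, 23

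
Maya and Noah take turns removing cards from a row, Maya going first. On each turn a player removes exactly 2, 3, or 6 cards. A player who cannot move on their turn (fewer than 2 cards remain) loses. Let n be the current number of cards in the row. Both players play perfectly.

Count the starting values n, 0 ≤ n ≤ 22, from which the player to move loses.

Compute win/loss labels from the base case upward. A position with no move is L. Any other position is W if it can reach an L in one move, else L.
n=0: no move → L
n=1: no move → L
n=2: W (go to 0, an L position)
n=3: W (go to 1, an L position)
n=4: W (go to 1, an L position)
n=5: L (options 3(W), 2(W) are all W)
n=6: W (go to 0, an L position)
n=7: W (go to 5, an L position)
n=8: W (go to 5, an L position)
n=9: L (options 7(W), 6(W), 3(W) are all W)
n=10: L (options 8(W), 7(W), 4(W) are all W)
n=11: W (go to 9, an L position)
n=12: W (go to 10, an L position)
n=13: W (go to 10, an L position)
n=14: L (options 12(W), 11(W), 8(W) are all W)
n=15: W (go to 9, an L position)
n=16: W (go to 14, an L position)
n=17: W (go to 14, an L position)
n=18: L (options 16(W), 15(W), 12(W) are all W)
n=19: L (options 17(W), 16(W), 13(W) are all W)
n=20: W (go to 18, an L position)
n=21: W (go to 19, an L position)
n=22: W (go to 19, an L position)
L entries with 0 ≤ n ≤ 22: n = 0, 1, 5, 9, 10, 14, 18, 19; that makes 8.

8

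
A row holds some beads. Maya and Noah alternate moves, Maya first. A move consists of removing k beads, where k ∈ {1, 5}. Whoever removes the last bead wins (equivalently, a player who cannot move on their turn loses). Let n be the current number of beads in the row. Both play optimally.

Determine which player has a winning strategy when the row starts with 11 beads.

Build the W/L table. Terminal = L. A non-terminal position is W if it has a move to some L; otherwise it is L.
n=0: no move → L
n=1: →0(L), so W
n=2: →1(W) only, which is W, so L
n=3: →2(L), so W
n=4: →3(W) only, which is W, so L
n=5: →4(L), so W
n=6: →5(W), 1(W) — all W, so L
n=7: →6(L), so W
n=8: →7(W), 3(W) — all W, so L
n=9: →8(L), so W
n=10: →9(W), 5(W) — all W, so L
n=11: →10(L), so W
From 11 Maya can remove 1, leaving 10, reaching an L position.

Maya wins.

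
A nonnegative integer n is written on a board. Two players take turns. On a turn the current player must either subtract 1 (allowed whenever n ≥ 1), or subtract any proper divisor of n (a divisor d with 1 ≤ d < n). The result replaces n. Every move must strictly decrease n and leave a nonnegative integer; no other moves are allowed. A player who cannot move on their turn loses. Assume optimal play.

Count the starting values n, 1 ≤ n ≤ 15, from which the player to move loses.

7

Work bottom-up. With no move the player to move loses. Otherwise the position is W if at least one move leads to an L position for the opponent, and L if every move leads to a W.
n=0: no move → L
n=1: W (go to 0, an L position)
n=2: L (sole option 1(W) is W)
n=3: W (go to 2, an L position)
n=4: W (go to 2, an L position)
n=5: L (sole option 4(W) is W)
n=6: W (go to 5, an L position)
n=7: L (sole option 6(W) is W)
n=8: W (go to 7, an L position)
n=9: L (options 6(W), 8(W) are all W)
n=10: W (go to 5, an L position)
n=11: L (sole option 10(W) is W)
n=12: W (go to 9, an L position)
n=13: L (sole option 12(W) is W)
n=14: W (go to 7, an L position)
n=15: L (options 10(W), 12(W), 14(W) are all W)
L entries with 1 ≤ n ≤ 15 (n=0 is outside the asked range and is not counted): n = 2, 5, 7, 9, 11, 13, 15; that makes 7.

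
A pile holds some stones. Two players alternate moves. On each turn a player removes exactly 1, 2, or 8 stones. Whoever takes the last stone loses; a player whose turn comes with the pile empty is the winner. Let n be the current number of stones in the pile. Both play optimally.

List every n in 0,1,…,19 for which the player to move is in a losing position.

1, 4, 7, 10, 13, 16, 19

Label each position W (a win for the player to move) or L (a loss). A position with no legal move is W; any other position is W exactly when some move reaches an L, and L when every move reaches a W.
n=0: no move; the opponent has just taken the last stone and therefore loses → W
n=1: L (sole option 0(W) is W)
n=2: W (go to 1, an L position)
n=3: W (go to 1, an L position)
n=4: L (options 3(W), 2(W) are all W)
n=5: W (go to 4, an L position)
n=6: W (go to 4, an L position)
n=7: L (options 6(W), 5(W) are all W)
n=8: W (go to 7, an L position)
n=9: W (go to 7, an L position)
n=10: L (options 9(W), 8(W), 2(W) are all W)
n=11: W (go to 10, an L position)
n=12: W (go to 10, an L position)
n=13: L (options 12(W), 11(W), 5(W) are all W)
n=14: W (go to 13, an L position)
n=15: W (go to 13, an L position)
n=16: L (options 15(W), 14(W), 8(W) are all W)
n=17: W (go to 16, an L position)
n=18: W (go to 16, an L position)
n=19: L (options 18(W), 17(W), 11(W) are all W)
The losing starting values of n are exactly the entries labelled L in this table (7 of them).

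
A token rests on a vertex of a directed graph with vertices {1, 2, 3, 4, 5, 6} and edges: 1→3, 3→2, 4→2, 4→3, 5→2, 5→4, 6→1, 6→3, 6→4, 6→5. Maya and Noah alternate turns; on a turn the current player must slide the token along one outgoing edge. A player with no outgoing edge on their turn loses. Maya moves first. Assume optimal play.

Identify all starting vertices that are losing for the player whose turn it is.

Use the standard recursion: the mover loses at a terminal position; elsewhere, the mover wins exactly when some move hands the opponent an L position.
Every edge goes from a vertex to one that appears earlier in the order 2, 3, 4, 1, 5, 6, so processing vertices in that order labels each vertex after all of its successors.
2: no outgoing edge → L
3: W (go to 2, an L position)
4: W (go to 2, an L position)
1: L (sole option 3(W) is W)
5: W (go to 2, an L position)
6: W (go to 1, an L position)
Reading off the rows marked L gives the requested list; there are 2 such vertices.

1, 2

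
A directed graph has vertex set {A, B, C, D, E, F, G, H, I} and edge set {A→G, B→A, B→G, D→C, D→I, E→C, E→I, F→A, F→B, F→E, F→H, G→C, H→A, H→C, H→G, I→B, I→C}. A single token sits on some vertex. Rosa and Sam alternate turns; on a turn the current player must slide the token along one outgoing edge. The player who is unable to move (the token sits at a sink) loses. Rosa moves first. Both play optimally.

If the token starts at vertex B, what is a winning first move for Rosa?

Use the standard recursion: the mover loses at a terminal position; elsewhere, the mover wins exactly when some move hands the opponent an L position.
Every edge goes from a vertex to one that appears earlier in the order C, G, A, B, I, E, H, D, F, so processing vertices in that order labels each vertex after all of its successors.
C: no outgoing edge → L
G: reaches L-position C → W
A: only reaches G(W), which is W → L
B: reaches L-position A → W
I: reaches L-position C → W
E: reaches L-position C → W
H: reaches L-position A → W
D: reaches L-position C → W
F: reaches L-position A → W
From B, the L positions reachable in one move are: A.

Move to A.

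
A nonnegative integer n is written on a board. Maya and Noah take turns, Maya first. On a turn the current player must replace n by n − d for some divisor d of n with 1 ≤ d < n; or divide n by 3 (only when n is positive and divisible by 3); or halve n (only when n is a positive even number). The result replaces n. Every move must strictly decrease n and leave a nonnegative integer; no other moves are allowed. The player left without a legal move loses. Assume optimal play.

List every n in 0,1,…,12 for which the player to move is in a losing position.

Positions with no move are L. A position that does have a move is losing for the player to move precisely when every available move leads to a winning position for the opponent. Fill in the labels:
n=0: no move → L
n=1: no move → L
n=2: reaches L-position 1 → W
n=3: reaches L-position 1 → W
n=4: only reaches 2(W), 3(W), all W → L
n=5: reaches L-position 4 → W
n=6: reaches L-position 4 → W
n=7: only reaches 6(W), which is W → L
n=8: reaches L-position 4 → W
n=9: only reaches 3(W), 6(W), 8(W), all W → L
n=10: reaches L-position 9 → W
n=11: only reaches 10(W), which is W → L
n=12: reaches L-position 4 → W
The losing starting values of n are exactly the entries labelled L in this table (6 of them).

0, 1, 4, 7, 9, 11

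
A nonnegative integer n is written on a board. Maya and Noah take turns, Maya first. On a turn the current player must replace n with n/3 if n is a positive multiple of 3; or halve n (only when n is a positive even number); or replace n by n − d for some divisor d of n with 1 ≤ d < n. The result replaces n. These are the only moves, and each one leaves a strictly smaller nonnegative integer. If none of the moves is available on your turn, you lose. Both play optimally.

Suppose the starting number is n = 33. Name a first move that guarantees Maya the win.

Use the standard recursion: the mover loses at a terminal position; elsewhere, the mover wins exactly when some move hands the opponent an L position.
n=0: no move → L
n=1: no move → L
n=2: W (go to 1, an L position)
n=3: W (go to 1, an L position)
n=4: L (options 2(W), 3(W) are all W)
n=5: W (go to 4, an L position)
n=6: W (go to 4, an L position)
n=7: L (sole option 6(W) is W)
n=8: W (go to 4, an L position)
n=9: L (options 3(W), 6(W), 8(W) are all W)
n=10: W (go to 9, an L position)
n=11: L (sole option 10(W) is W)
n=12: W (go to 4, an L position)
n=13: L (sole option 12(W) is W)
n=14: W (go to 7, an L position)
n=15: L (options 5(W), 10(W), 12(W), 14(W) are all W)
n=16: W (go to 15, an L position)
n=17: L (sole option 16(W) is W)
n=18: W (go to 9, an L position)
n=19: L (sole option 18(W) is W)
n=20: W (go to 15, an L position)
n=21: W (go to 7, an L position)
n=22: W (go to 11, an L position)
n=23: L (sole option 22(W) is W)
n=24: W (go to 23, an L position)
n=25: L (options 20(W), 24(W) are all W)
n=26: W (go to 13, an L position)
n=27: W (go to 9, an L position)
n=28: L (options 14(W), 21(W), 24(W), 26(W), 27(W) are all W)
n=29: W (go to 28, an L position)
n=30: W (go to 15, an L position)
n=31: L (sole option 30(W) is W)
n=32: W (go to 28, an L position)
n=33: W (go to 11, an L position)
From 33, the L positions reachable in one move are: 11.

Move to 11.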